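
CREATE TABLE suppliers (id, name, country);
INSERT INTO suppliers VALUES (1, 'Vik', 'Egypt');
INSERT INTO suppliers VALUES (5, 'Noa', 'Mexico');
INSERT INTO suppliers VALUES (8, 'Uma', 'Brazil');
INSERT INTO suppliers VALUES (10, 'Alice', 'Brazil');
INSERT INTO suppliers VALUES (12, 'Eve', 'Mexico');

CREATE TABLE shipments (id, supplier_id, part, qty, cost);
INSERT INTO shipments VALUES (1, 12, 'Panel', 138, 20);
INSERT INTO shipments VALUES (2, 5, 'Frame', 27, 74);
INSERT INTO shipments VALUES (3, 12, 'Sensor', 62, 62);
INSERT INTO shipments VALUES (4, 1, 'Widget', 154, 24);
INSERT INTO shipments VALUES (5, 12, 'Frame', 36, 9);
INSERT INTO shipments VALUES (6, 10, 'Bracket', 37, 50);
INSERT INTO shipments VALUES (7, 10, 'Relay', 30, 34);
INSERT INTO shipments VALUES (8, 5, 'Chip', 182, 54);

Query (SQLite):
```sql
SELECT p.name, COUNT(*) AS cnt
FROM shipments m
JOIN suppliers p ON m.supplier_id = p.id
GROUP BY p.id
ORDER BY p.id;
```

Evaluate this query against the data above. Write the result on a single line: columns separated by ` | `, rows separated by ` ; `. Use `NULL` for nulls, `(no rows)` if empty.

Join each shipments row to its suppliers via supplier_id.
Group joined rows by suppliers.id; compute COUNT(*) per group.
  1: ids {4} → COUNT(*)=1
  5: ids {2, 8} → COUNT(*)=2
  10: ids {6, 7} → COUNT(*)=2
  12: ids {1, 3, 5} → COUNT(*)=3

Vik | 1 ; Noa | 2 ; Alice | 2 ; Eve | 3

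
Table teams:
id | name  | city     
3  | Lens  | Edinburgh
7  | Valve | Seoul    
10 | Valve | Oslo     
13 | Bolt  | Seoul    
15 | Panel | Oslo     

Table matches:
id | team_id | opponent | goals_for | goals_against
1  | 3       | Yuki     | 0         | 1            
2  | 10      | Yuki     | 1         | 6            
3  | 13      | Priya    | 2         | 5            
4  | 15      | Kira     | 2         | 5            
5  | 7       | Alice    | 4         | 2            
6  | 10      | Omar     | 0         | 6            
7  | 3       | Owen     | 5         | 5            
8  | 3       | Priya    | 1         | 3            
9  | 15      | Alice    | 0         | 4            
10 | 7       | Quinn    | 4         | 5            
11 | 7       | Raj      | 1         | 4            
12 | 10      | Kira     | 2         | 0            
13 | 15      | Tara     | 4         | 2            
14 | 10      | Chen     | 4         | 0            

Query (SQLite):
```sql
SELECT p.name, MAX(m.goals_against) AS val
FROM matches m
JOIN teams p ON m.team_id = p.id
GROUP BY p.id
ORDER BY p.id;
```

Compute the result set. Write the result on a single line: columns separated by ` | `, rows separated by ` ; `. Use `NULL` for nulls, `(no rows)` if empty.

Join each matches row to its teams via team_id.
Group joined rows by teams.id; compute MAX(m.goals_against) per group.
  3: ids {1, 7, 8} → MAX(m.goals_against)=5
  7: ids {5, 10, 11} → MAX(m.goals_against)=5
  10: ids {2, 6, 12, 14} → MAX(m.goals_against)=6
  13: ids {3} → MAX(m.goals_against)=5
  15: ids {4, 9, 13} → MAX(m.goals_against)=5

Lens | 5 ; Valve | 5 ; Valve | 6 ; Bolt | 5 ; Panel | 5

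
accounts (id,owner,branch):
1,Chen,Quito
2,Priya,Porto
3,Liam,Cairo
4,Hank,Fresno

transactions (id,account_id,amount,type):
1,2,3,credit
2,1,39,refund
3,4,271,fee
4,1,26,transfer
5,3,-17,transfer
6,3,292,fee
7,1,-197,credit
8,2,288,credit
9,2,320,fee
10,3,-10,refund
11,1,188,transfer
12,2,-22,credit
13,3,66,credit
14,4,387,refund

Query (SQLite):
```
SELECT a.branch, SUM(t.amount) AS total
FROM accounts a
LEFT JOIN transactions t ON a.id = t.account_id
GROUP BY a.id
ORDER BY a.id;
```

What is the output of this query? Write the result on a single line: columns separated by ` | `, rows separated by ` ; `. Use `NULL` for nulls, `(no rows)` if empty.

Quito | 56 ; Porto | 589 ; Cairo | 331 ; Fresno | 658

LEFT JOIN keeps every accounts row; unmatched ones get NULL for transactions columns.
Group by accounts.id and compute SUM(t.amount). SUM over an all-NULL group is NULL.
  1: ids {2, 4, 7, 11} → SUM(t.amount)=56
  2: ids {1, 8, 9, 12} → SUM(t.amount)=589
  3: ids {5, 6, 10, 13} → SUM(t.amount)=331
  4: ids {3, 14} → SUM(t.amount)=658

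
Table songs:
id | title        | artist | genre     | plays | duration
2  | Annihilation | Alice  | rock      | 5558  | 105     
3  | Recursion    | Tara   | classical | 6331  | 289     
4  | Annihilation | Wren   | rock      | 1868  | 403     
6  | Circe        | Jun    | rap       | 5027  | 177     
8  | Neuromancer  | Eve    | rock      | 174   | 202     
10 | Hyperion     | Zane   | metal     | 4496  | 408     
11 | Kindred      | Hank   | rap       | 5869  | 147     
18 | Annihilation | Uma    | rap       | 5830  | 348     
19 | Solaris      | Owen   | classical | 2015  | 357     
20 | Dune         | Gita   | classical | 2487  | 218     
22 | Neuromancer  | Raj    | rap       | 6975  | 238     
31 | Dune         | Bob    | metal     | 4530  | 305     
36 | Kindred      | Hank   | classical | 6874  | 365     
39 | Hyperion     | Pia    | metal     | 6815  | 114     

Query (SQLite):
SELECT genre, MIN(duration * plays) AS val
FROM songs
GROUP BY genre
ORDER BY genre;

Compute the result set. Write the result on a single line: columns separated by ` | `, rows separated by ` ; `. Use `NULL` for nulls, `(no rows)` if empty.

For each row compute duration * plays.
Group by genre; take MIN of the expression per group.
  classical: ids {3, 19, 20, 36} → MIN(duration * plays)=542166
  metal: ids {10, 31, 39} → MIN(duration * plays)=776910
  rap: ids {6, 11, 18, 22} → MIN(duration * plays)=862743
  rock: ids {2, 4, 8} → MIN(duration * plays)=35148

classical | 542166 ; metal | 776910 ; rap | 862743 ; rock | 35148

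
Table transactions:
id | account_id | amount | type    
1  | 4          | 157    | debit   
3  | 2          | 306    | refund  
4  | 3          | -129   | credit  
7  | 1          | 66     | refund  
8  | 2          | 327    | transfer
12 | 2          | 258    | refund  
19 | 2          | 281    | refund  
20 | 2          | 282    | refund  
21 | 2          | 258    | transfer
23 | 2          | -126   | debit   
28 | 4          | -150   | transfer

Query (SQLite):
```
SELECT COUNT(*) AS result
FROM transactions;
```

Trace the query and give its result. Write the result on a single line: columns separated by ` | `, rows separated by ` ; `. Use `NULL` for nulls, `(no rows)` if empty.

11

All amount values: [157, 306, -129, 66, 327, 258, 281, 282, 258, -126, -150].
COUNT(*) counts rows → 11.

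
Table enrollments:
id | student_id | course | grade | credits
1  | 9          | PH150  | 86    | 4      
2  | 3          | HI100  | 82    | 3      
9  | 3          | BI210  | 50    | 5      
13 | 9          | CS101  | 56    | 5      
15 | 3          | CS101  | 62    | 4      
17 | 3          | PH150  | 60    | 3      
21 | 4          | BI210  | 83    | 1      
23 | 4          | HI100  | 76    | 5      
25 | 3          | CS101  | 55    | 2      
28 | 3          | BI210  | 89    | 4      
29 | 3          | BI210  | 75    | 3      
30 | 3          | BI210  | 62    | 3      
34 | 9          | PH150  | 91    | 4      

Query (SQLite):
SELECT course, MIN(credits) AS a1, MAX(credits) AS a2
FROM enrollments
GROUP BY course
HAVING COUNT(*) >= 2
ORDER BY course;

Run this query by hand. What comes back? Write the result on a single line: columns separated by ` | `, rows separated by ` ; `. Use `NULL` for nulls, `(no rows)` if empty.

Group enrollments by course.
Per group compute: MIN(credits), MAX(credits).
HAVING: drop groups with fewer than 2 rows.
  BI210: ids {9, 21, 28, 29, 30} → MIN(credits)=1, MAX(credits)=5
  CS101: ids {13, 15, 25} → MIN(credits)=2, MAX(credits)=5
  HI100: ids {2, 23} → MIN(credits)=3, MAX(credits)=5
  PH150: ids {1, 17, 34} → MIN(credits)=3, MAX(credits)=4

BI210 | 1 | 5 ; CS101 | 2 | 5 ; HI100 | 3 | 5 ; PH150 | 3 | 4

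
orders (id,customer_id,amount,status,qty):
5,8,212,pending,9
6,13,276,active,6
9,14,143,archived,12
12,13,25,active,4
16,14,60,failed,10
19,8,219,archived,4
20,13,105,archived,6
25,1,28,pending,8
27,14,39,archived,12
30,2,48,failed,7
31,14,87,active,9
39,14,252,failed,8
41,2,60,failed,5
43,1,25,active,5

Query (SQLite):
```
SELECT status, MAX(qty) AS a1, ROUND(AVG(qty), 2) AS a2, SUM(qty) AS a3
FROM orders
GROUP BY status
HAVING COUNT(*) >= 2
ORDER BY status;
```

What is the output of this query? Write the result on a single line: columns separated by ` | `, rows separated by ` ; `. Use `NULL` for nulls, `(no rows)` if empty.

Group orders by status.
Per group compute: MAX(qty), ROUND(AVG(qty), 2), SUM(qty).
HAVING: drop groups with fewer than 2 rows.
  active: ids {6, 12, 31, 43} → MAX(qty)=9, ROUND(AVG(qty), 2)=6, SUM(qty)=24
  archived: ids {9, 19, 20, 27} → MAX(qty)=12, ROUND(AVG(qty), 2)=8.5, SUM(qty)=34
  failed: ids {16, 30, 39, 41} → MAX(qty)=10, ROUND(AVG(qty), 2)=7.5, SUM(qty)=30
  pending: ids {5, 25} → MAX(qty)=9, ROUND(AVG(qty), 2)=8.5, SUM(qty)=17

active | 9 | 6 | 24 ; archived | 12 | 8.5 | 34 ; failed | 10 | 7.5 | 30 ; pending | 9 | 8.5 | 17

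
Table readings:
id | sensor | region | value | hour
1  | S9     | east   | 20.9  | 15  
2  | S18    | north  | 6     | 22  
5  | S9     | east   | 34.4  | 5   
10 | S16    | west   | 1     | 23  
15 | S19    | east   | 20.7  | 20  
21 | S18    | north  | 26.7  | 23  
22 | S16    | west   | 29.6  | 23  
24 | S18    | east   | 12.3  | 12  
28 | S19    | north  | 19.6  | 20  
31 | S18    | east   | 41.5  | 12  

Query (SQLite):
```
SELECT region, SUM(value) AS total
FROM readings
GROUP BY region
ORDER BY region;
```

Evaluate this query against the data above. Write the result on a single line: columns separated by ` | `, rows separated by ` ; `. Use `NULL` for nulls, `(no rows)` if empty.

east | 129.8 ; north | 52.3 ; west | 30.6

Partition readings by region; compute SUM(value) within each group.
  east: ids {1, 5, 15, 24, 31} → SUM(value)=129.8
  north: ids {2, 21, 28} → SUM(value)=52.3
  west: ids {10, 22} → SUM(value)=30.6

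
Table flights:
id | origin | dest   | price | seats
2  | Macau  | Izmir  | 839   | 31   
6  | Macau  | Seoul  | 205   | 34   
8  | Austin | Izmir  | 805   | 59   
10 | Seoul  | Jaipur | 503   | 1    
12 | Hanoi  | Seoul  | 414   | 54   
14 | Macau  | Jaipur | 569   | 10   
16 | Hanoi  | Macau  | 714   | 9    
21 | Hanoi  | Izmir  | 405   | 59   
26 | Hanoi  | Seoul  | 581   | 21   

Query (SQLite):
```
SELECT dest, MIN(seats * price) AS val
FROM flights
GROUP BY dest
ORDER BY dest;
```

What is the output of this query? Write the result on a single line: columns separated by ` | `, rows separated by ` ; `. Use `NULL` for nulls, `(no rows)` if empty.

Izmir | 23895 ; Jaipur | 503 ; Macau | 6426 ; Seoul | 6970

For each row compute seats * price.
Group by dest; take MIN of the expression per group.
  Izmir: ids {2, 8, 21} → MIN(seats * price)=23895
  Jaipur: ids {10, 14} → MIN(seats * price)=503
  Macau: ids {16} → MIN(seats * price)=6426
  Seoul: ids {6, 12, 26} → MIN(seats * price)=6970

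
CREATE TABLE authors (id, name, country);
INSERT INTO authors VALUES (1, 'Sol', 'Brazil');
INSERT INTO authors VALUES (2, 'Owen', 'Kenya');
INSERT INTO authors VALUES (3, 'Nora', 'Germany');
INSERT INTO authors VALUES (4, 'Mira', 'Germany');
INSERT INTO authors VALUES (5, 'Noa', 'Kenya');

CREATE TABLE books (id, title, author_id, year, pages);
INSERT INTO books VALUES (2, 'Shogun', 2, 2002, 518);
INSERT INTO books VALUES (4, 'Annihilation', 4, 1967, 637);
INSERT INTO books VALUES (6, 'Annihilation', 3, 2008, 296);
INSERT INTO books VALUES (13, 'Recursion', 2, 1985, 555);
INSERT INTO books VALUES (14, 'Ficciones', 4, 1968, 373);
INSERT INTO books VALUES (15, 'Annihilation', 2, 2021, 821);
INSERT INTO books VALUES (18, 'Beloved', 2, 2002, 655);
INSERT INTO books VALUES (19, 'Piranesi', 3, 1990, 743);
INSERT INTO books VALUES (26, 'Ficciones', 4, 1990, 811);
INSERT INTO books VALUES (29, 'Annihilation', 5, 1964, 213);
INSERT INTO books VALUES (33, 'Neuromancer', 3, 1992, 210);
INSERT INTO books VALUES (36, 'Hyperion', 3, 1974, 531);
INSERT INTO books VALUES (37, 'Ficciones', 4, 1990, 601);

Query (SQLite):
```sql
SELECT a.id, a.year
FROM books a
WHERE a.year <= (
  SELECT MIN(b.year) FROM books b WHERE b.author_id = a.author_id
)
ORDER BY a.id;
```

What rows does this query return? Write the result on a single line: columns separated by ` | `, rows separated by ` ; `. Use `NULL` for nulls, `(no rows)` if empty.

For each books row a, compute MIN(year) over rows sharing a.author_id.
Keep row a if a.year <= that per-group MIN.
  author_id=2: MIN(year) = 1985
  author_id=3: MIN(year) = 1974
  author_id=4: MIN(year) = 1967
  author_id=5: MIN(year) = 1964

4 | 1967 ; 13 | 1985 ; 29 | 1964 ; 36 | 1974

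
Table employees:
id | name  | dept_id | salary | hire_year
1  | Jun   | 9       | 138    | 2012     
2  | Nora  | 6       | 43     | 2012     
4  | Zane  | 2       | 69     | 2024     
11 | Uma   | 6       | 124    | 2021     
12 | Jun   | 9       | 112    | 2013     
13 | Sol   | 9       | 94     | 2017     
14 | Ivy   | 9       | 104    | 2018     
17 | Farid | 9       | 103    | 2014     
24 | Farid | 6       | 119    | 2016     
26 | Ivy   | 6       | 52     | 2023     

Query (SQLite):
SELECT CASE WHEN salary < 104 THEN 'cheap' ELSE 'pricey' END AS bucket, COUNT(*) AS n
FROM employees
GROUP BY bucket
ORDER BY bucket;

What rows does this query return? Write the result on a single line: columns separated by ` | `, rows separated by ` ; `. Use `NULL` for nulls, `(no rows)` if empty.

cheap | 5 ; pricey | 5

Bucket rows by salary < 104 → 'cheap' else 'pricey'; count each bucket.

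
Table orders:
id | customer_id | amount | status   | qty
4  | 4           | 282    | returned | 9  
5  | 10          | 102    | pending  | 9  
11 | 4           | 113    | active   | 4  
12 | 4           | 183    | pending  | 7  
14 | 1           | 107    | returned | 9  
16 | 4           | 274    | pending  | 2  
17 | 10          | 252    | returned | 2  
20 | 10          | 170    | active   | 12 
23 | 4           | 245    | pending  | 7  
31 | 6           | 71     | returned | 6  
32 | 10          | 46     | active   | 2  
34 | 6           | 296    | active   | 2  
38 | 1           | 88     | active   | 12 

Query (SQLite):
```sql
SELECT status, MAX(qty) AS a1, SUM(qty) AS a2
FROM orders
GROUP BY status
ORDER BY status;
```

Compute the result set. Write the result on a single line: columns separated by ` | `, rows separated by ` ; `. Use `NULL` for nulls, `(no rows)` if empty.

Group orders by status.
Per group compute: MAX(qty), SUM(qty).
  active: ids {11, 20, 32, 34, 38} → MAX(qty)=12, SUM(qty)=32
  pending: ids {5, 12, 16, 23} → MAX(qty)=9, SUM(qty)=25
  returned: ids {4, 14, 17, 31} → MAX(qty)=9, SUM(qty)=26

active | 12 | 32 ; pending | 9 | 25 ; returned | 9 | 26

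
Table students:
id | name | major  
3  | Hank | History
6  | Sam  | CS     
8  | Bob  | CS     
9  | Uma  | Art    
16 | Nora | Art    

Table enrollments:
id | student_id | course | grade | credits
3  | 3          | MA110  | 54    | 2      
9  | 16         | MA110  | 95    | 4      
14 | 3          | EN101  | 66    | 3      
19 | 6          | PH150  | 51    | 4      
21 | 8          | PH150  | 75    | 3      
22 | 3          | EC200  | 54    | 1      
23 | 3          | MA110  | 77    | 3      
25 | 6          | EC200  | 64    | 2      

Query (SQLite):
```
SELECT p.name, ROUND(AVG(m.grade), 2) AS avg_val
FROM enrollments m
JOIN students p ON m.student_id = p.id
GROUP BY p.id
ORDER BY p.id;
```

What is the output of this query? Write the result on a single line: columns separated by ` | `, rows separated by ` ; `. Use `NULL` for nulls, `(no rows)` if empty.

Join each enrollments row to its students via student_id.
Group joined rows by students.id; compute ROUND(AVG(m.grade), 2) per group.
  3: ids {3, 14, 22, 23} → ROUND(AVG(m.grade), 2)=62.75
  6: ids {19, 25} → ROUND(AVG(m.grade), 2)=57.5
  8: ids {21} → ROUND(AVG(m.grade), 2)=75
  16: ids {9} → ROUND(AVG(m.grade), 2)=95

Hank | 62.75 ; Sam | 57.5 ; Bob | 75 ; Nora | 95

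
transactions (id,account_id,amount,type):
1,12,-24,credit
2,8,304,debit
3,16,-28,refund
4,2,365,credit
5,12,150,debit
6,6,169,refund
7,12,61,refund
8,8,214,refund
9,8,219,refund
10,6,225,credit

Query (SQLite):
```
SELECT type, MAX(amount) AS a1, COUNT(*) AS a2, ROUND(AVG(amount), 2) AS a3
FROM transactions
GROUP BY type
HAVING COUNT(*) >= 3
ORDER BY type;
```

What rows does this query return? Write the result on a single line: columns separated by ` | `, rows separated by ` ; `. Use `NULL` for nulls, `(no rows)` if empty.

credit | 365 | 3 | 188.67 ; refund | 219 | 5 | 127

Group transactions by type.
Per group compute: MAX(amount), COUNT(*), ROUND(AVG(amount), 2).
HAVING: drop groups with fewer than 3 rows.
  credit: ids {1, 4, 10} → MAX(amount)=365, COUNT(*)=3, ROUND(AVG(amount), 2)=188.67
  debit: ids {2, 5} → MAX(amount)=304, COUNT(*)=2, ROUND(AVG(amount), 2)=227
  refund: ids {3, 6, 7, 8, 9} → MAX(amount)=219, COUNT(*)=5, ROUND(AVG(amount), 2)=127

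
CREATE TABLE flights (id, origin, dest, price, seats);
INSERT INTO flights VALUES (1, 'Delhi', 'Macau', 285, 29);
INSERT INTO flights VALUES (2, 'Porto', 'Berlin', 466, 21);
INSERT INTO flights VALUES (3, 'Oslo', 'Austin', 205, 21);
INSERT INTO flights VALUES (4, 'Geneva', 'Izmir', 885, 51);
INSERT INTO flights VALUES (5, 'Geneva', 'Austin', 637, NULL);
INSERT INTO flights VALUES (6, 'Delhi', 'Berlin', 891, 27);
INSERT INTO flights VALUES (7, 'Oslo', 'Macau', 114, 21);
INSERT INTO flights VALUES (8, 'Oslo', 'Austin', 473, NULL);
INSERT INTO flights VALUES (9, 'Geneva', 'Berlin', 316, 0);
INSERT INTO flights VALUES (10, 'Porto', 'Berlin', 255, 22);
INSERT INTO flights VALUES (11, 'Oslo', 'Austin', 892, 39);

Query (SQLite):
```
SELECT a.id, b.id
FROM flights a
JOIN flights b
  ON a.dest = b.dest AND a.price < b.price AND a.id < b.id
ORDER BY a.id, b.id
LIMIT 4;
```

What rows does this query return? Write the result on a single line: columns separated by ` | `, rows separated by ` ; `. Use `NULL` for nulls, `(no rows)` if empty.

2 | 6 ; 3 | 5 ; 3 | 8 ; 3 | 11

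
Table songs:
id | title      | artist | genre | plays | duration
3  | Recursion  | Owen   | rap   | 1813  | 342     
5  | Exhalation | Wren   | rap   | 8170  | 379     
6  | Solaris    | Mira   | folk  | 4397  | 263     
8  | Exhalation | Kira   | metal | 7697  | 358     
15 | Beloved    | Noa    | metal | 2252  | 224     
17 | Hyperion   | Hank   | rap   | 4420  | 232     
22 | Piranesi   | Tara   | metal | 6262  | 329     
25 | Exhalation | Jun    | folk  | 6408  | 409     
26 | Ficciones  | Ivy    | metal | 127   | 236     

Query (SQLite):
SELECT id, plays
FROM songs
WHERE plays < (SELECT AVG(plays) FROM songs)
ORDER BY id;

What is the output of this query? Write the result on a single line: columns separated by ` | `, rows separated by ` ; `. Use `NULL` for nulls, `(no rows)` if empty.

Scalar subquery: AVG(plays) over all songs rows = 4616.222222 (≈; comparison uses full precision).
Keep rows where plays < that value.

3 | 1813 ; 6 | 4397 ; 15 | 2252 ; 17 | 4420 ; 26 | 127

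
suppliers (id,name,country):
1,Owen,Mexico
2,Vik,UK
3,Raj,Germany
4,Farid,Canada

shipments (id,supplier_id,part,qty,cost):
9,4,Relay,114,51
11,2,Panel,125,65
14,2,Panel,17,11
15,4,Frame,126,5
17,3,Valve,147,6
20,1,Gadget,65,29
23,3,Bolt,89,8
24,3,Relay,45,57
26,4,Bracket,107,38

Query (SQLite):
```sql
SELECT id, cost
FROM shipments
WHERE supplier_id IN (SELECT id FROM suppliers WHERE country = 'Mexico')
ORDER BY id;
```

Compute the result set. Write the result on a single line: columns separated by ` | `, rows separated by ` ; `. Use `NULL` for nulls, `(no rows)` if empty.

20 | 29

Inner query: suppliers.id where country = 'Mexico'.
Outer: keep shipments rows whose supplier_id is in that set.
Inner query → {1}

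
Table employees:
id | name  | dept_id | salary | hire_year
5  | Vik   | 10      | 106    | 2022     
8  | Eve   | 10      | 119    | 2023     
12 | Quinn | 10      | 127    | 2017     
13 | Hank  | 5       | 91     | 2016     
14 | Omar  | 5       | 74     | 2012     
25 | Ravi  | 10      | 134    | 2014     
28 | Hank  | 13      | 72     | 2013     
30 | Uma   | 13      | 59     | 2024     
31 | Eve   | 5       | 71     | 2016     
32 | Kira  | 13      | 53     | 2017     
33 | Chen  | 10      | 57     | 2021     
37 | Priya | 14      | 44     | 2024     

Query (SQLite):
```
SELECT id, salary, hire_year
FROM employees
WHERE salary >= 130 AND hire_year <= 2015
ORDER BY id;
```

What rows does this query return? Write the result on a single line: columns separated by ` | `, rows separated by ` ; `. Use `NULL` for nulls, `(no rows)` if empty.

salary >= 130: ids {25}
hire_year <= 2015: ids {14, 25, 28}
Combine with AND.

25 | 134 | 2014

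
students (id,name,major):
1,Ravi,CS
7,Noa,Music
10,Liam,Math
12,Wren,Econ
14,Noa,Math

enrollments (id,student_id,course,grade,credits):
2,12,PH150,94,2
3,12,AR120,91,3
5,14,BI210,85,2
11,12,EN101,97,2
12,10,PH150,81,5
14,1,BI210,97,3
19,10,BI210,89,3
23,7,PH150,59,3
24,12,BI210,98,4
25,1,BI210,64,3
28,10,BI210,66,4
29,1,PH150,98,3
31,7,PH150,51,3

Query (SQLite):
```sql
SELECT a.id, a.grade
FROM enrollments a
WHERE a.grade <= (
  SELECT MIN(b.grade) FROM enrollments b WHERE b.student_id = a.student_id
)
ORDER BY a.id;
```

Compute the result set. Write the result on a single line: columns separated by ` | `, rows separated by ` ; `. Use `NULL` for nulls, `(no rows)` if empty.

3 | 91 ; 5 | 85 ; 25 | 64 ; 28 | 66 ; 31 | 51

For each enrollments row a, compute MIN(grade) over rows sharing a.student_id.
Keep row a if a.grade <= that per-group MIN.
  student_id=1: MIN(grade) = 64
  student_id=7: MIN(grade) = 51
  student_id=10: MIN(grade) = 66
  student_id=12: MIN(grade) = 91
  student_id=14: MIN(grade) = 85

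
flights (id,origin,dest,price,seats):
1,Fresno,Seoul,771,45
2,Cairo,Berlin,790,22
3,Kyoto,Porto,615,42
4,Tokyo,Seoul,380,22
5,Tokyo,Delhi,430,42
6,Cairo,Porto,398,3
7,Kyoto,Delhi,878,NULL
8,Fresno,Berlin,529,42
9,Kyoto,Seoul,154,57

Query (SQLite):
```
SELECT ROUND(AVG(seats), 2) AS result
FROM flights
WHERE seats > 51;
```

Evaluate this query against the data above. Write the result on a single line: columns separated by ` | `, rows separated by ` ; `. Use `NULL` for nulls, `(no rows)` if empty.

Rows where seats > 51 → seats values: [57].
AVG = 57 / 1 (rounded to 2 dp).

57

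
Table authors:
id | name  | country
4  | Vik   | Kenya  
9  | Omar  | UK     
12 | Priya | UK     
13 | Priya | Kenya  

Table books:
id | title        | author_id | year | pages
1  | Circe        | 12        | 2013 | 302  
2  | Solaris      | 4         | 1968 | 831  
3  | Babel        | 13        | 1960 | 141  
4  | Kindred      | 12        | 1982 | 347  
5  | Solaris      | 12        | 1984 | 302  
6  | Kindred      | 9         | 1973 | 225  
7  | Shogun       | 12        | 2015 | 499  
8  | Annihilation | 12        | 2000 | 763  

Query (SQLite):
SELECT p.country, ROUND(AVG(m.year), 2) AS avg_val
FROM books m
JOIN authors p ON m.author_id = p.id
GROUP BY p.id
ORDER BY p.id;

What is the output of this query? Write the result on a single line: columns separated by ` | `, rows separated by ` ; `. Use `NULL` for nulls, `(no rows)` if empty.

Kenya | 1968 ; UK | 1973 ; UK | 1998.8 ; Kenya | 1960

Join each books row to its authors via author_id.
Group joined rows by authors.id; compute ROUND(AVG(m.year), 2) per group.
  4: ids {2} → ROUND(AVG(m.year), 2)=1968
  9: ids {6} → ROUND(AVG(m.year), 2)=1973
  12: ids {1, 4, 5, 7, 8} → ROUND(AVG(m.year), 2)=1998.8
  13: ids {3} → ROUND(AVG(m.year), 2)=1960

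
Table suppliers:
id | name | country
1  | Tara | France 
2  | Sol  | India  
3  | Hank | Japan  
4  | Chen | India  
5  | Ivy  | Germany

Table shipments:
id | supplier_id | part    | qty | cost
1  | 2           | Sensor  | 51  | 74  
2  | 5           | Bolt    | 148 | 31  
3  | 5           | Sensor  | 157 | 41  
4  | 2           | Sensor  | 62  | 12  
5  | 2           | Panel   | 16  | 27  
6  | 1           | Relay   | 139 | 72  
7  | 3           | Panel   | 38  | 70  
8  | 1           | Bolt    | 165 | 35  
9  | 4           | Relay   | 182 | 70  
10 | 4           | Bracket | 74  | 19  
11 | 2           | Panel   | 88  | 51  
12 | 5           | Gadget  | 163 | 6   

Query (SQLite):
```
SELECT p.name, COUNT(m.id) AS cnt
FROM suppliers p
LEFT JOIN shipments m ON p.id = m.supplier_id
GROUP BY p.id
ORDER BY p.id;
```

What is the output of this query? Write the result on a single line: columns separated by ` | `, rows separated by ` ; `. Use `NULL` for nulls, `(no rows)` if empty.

LEFT JOIN keeps every suppliers row; unmatched ones get NULL for shipments columns.
Group by suppliers.id and compute COUNT(m.id). COUNT(col) of an all-NULL group is 0.
  1: ids {6, 8} → COUNT(m.id)=2
  2: ids {1, 4, 5, 11} → COUNT(m.id)=4
  3: ids {7} → COUNT(m.id)=1
  4: ids {9, 10} → COUNT(m.id)=2
  5: ids {2, 3, 12} → COUNT(m.id)=3

Tara | 2 ; Sol | 4 ; Hank | 1 ; Chen | 2 ; Ivy | 3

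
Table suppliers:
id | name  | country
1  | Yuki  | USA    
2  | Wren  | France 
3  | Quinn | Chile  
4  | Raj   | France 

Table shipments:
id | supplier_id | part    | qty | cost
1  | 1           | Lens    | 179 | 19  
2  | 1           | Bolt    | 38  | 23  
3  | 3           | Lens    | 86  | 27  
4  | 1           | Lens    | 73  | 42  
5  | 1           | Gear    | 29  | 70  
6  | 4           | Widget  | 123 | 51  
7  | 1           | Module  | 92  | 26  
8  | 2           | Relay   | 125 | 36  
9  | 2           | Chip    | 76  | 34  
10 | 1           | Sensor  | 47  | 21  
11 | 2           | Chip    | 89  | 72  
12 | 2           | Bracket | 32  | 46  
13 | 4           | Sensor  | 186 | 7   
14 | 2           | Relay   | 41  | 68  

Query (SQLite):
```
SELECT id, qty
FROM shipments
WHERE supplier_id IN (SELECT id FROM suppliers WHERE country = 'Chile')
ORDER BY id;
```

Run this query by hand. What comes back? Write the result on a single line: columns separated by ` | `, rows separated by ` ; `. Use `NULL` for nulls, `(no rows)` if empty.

Inner query: suppliers.id where country = 'Chile'.
Outer: keep shipments rows whose supplier_id is in that set.
Inner query → {3}

3 | 86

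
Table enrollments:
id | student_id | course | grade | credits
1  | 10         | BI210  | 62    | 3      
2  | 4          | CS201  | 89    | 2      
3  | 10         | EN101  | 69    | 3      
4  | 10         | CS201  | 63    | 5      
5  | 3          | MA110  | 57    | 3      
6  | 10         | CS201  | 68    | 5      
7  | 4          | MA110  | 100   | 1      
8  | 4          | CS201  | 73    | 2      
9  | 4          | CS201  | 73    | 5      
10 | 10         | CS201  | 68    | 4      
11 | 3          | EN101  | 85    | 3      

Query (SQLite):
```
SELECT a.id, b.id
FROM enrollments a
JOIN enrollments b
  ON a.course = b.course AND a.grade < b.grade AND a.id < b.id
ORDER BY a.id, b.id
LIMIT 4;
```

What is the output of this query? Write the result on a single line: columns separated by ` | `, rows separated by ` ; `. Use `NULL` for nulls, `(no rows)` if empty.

Pairs (a,b) with same course, a.grade < b.grade, a.id < b.id.
course groups: BI210:{1} CS201:{2,4,6,8,9,10} EN101:{3,11} MA110:{5,7}
Ordered by (a.id, b.id); first 4.

3 | 11 ; 4 | 6 ; 4 | 8 ; 4 | 9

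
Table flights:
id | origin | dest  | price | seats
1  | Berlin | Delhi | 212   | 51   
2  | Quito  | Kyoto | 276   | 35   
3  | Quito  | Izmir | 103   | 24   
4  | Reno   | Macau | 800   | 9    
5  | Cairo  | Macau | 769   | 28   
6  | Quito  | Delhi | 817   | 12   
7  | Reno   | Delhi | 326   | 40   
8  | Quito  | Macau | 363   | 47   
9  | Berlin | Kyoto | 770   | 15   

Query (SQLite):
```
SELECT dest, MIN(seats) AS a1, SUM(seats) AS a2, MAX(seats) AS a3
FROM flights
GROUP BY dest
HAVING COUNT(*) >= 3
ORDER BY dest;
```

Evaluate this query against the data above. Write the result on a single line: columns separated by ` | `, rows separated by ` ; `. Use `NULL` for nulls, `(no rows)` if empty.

Delhi | 12 | 103 | 51 ; Macau | 9 | 84 | 47

Group flights by dest.
Per group compute: MIN(seats), SUM(seats), MAX(seats).
HAVING: drop groups with fewer than 3 rows.
  Delhi: ids {1, 6, 7} → MIN(seats)=12, SUM(seats)=103, MAX(seats)=51
  Izmir: ids {3} → MIN(seats)=24, SUM(seats)=24, MAX(seats)=24
  Kyoto: ids {2, 9} → MIN(seats)=15, SUM(seats)=50, MAX(seats)=35
  Macau: ids {4, 5, 8} → MIN(seats)=9, SUM(seats)=84, MAX(seats)=47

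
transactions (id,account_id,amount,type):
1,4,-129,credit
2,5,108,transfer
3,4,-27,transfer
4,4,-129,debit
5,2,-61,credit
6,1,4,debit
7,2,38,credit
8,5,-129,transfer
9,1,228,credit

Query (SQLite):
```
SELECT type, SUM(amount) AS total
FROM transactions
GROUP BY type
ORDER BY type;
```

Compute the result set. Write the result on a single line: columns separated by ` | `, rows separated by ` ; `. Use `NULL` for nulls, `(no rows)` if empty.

credit | 76 ; debit | -125 ; transfer | -48

Partition transactions by type; compute SUM(amount) within each group.
  credit: ids {1, 5, 7, 9} → SUM(amount)=76
  debit: ids {4, 6} → SUM(amount)=-125
  transfer: ids {2, 3, 8} → SUM(amount)=-48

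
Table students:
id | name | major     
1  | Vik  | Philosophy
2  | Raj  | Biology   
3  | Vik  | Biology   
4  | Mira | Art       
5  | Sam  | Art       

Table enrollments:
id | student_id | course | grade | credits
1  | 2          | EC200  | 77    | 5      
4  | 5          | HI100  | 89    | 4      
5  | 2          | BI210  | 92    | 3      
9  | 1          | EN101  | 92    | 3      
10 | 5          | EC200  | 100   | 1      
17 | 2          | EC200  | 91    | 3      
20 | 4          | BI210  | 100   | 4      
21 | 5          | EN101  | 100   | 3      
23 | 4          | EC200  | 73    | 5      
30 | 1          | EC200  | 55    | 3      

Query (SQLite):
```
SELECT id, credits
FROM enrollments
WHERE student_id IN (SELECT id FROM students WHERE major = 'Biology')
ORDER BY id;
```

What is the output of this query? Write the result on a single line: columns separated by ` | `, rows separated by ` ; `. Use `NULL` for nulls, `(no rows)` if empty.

Inner query: students.id where major = 'Biology'.
Outer: keep enrollments rows whose student_id is in that set.
Inner query → {2, 3}

1 | 5 ; 5 | 3 ; 17 | 3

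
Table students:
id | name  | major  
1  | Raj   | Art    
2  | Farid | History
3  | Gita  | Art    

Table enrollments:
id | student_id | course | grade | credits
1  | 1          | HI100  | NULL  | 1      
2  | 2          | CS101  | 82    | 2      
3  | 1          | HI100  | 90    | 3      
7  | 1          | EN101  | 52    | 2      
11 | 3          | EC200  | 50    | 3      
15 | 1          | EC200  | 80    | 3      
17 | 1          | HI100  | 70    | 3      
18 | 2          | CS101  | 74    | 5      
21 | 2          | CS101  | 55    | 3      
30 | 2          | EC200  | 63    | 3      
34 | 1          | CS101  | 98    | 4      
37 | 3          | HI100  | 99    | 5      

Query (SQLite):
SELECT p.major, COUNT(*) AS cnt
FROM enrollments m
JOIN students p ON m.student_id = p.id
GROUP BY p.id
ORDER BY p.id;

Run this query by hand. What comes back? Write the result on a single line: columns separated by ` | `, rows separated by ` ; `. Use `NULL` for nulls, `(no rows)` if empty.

Art | 6 ; History | 4 ; Art | 2

Join each enrollments row to its students via student_id.
Group joined rows by students.id; compute COUNT(*) per group.
  1: ids {1, 3, 7, 15, 17, 34} → COUNT(*)=6
  2: ids {2, 18, 21, 30} → COUNT(*)=4
  3: ids {11, 37} → COUNT(*)=2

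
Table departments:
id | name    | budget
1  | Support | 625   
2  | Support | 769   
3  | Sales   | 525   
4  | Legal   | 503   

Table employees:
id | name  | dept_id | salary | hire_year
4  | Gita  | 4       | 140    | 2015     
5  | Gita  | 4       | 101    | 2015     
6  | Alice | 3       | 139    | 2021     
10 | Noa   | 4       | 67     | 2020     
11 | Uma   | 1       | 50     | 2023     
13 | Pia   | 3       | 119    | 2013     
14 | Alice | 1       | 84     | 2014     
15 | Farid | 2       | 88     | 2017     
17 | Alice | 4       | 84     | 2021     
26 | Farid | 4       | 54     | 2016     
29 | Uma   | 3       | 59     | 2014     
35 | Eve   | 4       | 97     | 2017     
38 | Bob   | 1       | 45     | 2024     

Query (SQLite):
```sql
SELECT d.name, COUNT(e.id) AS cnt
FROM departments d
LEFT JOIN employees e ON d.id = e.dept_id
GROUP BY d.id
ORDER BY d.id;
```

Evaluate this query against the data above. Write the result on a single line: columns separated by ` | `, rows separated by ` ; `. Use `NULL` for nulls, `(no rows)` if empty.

LEFT JOIN keeps every departments row; unmatched ones get NULL for employees columns.
Group by departments.id and compute COUNT(e.id). COUNT(col) of an all-NULL group is 0.
  1: ids {11, 14, 38} → COUNT(e.id)=3
  2: ids {15} → COUNT(e.id)=1
  3: ids {6, 13, 29} → COUNT(e.id)=3
  4: ids {4, 5, 10, 17, 26, 35} → COUNT(e.id)=6

Support | 3 ; Support | 1 ; Sales | 3 ; Legal | 6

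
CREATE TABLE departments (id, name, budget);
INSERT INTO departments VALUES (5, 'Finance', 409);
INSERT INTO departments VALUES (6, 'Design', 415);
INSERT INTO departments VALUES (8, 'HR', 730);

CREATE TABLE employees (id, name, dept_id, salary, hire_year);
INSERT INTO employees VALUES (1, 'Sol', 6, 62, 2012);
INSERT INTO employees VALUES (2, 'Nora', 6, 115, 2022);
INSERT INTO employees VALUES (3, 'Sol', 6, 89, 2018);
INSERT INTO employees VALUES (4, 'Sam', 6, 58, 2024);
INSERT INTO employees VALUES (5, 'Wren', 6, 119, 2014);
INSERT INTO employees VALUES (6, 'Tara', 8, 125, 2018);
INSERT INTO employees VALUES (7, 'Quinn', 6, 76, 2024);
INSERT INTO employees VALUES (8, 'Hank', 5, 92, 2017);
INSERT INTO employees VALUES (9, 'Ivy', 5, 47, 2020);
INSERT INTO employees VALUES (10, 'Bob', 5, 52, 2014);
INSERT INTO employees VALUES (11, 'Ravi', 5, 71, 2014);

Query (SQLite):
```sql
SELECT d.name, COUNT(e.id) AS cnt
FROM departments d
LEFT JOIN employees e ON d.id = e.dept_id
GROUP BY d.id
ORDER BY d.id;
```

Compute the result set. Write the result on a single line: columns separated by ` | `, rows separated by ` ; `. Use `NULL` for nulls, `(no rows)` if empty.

Finance | 4 ; Design | 6 ; HR | 1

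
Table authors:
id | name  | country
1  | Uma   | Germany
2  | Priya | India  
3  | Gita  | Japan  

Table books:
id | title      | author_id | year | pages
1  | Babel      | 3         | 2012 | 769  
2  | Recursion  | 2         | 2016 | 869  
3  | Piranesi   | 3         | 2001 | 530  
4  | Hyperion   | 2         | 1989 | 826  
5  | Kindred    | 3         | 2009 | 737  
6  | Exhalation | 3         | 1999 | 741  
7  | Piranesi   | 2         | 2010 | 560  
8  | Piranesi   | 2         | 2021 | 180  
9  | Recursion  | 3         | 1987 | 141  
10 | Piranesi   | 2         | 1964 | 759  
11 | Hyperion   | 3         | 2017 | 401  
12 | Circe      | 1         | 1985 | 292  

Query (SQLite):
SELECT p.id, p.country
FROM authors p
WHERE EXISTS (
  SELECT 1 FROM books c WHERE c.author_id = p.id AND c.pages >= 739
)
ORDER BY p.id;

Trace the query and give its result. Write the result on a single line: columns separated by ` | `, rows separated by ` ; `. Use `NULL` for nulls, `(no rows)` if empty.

For each authors row, check whether any books with matching author_id has pages >= 739.
Keep rows where that is true.

2 | India ; 3 | Japan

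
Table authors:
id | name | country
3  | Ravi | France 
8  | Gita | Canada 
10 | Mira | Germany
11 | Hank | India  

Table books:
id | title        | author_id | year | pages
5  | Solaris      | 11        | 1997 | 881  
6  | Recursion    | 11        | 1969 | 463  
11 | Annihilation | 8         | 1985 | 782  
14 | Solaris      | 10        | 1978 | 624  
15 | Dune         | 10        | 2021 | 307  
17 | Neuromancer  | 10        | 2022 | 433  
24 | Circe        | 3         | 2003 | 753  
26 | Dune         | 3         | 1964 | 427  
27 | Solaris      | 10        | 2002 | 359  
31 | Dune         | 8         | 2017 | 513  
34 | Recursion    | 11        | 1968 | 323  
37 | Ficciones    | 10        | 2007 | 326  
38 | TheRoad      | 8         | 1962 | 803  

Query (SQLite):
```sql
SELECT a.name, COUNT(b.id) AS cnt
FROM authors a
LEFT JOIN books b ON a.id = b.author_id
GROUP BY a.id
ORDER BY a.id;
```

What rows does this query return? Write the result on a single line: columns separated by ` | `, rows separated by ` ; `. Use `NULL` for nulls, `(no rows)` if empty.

LEFT JOIN keeps every authors row; unmatched ones get NULL for books columns.
Group by authors.id and compute COUNT(b.id). COUNT(col) of an all-NULL group is 0.
  3: ids {24, 26} → COUNT(b.id)=2
  8: ids {11, 31, 38} → COUNT(b.id)=3
  10: ids {14, 15, 17, 27, 37} → COUNT(b.id)=5
  11: ids {5, 6, 34} → COUNT(b.id)=3

Ravi | 2 ; Gita | 3 ; Mira | 5 ; Hank | 3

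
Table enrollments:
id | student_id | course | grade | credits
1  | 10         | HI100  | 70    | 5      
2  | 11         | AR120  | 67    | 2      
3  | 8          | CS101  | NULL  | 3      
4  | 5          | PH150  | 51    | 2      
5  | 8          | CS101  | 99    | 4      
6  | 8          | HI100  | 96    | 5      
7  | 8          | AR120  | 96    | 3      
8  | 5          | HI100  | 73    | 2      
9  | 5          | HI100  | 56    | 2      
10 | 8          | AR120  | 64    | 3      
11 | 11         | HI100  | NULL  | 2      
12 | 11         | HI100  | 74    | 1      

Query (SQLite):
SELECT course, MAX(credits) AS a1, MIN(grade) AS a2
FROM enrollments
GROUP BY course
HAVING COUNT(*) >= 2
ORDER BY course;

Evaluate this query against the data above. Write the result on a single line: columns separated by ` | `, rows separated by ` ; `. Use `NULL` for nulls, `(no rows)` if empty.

Group enrollments by course.
Per group compute: MAX(credits), MIN(grade).
HAVING: drop groups with fewer than 2 rows.
  AR120: ids {2, 7, 10} → MAX(credits)=3, MIN(grade)=64
  CS101: ids {3, 5} → MAX(credits)=4, MIN(grade)=99
  HI100: ids {1, 6, 8, 9, 11, 12} → MAX(credits)=5, MIN(grade)=56
  PH150: ids {4} → MAX(credits)=2, MIN(grade)=51

AR120 | 3 | 64 ; CS101 | 4 | 99 ; HI100 | 5 | 56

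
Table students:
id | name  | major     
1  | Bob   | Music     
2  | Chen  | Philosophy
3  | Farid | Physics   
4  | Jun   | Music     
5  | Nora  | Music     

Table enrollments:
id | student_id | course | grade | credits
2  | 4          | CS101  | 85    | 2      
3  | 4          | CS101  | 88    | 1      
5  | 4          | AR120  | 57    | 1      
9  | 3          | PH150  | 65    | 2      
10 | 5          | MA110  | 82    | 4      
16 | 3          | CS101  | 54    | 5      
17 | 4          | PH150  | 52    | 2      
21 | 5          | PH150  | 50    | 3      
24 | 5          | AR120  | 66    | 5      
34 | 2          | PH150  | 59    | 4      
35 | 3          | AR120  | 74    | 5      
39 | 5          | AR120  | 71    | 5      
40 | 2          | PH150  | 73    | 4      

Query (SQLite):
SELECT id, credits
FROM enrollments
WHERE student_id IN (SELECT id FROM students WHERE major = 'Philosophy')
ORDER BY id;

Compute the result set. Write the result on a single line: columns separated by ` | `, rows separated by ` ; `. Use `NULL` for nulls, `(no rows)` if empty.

Inner query: students.id where major = 'Philosophy'.
Outer: keep enrollments rows whose student_id is in that set.
Inner query → {2}

34 | 4 ; 40 | 4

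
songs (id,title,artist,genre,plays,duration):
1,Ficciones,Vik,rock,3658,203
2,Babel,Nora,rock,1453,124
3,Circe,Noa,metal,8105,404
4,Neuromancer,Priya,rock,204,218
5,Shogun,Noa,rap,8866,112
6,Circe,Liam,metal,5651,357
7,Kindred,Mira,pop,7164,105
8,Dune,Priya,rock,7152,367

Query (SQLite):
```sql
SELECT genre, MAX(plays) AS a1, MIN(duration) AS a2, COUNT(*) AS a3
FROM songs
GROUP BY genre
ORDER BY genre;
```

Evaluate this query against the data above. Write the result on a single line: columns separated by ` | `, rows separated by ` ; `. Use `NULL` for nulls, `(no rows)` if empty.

Group songs by genre.
Per group compute: MAX(plays), MIN(duration), COUNT(*).
  metal: ids {3, 6} → MAX(plays)=8105, MIN(duration)=357, COUNT(*)=2
  pop: ids {7} → MAX(plays)=7164, MIN(duration)=105, COUNT(*)=1
  rap: ids {5} → MAX(plays)=8866, MIN(duration)=112, COUNT(*)=1
  rock: ids {1, 2, 4, 8} → MAX(plays)=7152, MIN(duration)=124, COUNT(*)=4

metal | 8105 | 357 | 2 ; pop | 7164 | 105 | 1 ; rap | 8866 | 112 | 1 ; rock | 7152 | 124 | 4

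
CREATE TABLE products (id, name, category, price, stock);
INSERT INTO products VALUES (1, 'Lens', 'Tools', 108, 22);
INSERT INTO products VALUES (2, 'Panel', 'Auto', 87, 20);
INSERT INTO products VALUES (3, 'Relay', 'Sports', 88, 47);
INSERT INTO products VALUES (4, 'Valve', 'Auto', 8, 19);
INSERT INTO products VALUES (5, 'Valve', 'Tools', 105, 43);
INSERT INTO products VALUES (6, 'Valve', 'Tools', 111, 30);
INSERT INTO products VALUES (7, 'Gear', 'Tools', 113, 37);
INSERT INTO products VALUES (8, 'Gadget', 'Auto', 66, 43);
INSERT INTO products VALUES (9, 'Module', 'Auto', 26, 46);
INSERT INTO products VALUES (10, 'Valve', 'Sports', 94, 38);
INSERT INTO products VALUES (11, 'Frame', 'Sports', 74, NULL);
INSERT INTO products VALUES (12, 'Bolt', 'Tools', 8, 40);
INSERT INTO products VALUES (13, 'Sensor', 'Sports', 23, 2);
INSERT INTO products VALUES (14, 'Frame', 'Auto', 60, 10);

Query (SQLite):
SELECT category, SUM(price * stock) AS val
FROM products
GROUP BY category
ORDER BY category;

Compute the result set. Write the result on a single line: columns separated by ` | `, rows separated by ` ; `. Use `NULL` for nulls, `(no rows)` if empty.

For each row compute price * stock.
Group by category; take SUM of the expression per group.
  Auto: ids {2, 4, 8, 9, 14} → SUM(price * stock)=6526
  Sports: ids {3, 10, 11, 13} → SUM(price * stock)=7754
  Tools: ids {1, 5, 6, 7, 12} → SUM(price * stock)=14722

Auto | 6526 ; Sports | 7754 ; Tools | 14722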